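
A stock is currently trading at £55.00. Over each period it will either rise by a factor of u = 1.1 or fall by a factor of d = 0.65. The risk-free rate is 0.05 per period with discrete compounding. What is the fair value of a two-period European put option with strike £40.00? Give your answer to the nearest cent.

£0.31

Risk-neutral probability p = (1 + 0.05 − 0.65)/(1.1 − 0.65) = 0.4000/0.4500 = 0.8889
Terminal stock prices: S_uu = 66.55, S_ud = 39.33, S_dd = 23.24
Terminal payoffs (K − S): max(-26.55, 0) = 0, max(0.675, 0) = 0.675, max(16.76, 0) = 16.76
Node u (S = 60.5): V_u = 1/1.05·[0.8889·0.0000 + 0.1111·0.6750] = 0.0714
Node d (S = 35.75): V_d = 1/1.05·[0.8889·0.6750 + 0.1111·16.7625] = 2.3452
Node 0 (S = 55): V_0 = 1/1.05·[0.8889·0.0714 + 0.1111·2.3452] = 0.3086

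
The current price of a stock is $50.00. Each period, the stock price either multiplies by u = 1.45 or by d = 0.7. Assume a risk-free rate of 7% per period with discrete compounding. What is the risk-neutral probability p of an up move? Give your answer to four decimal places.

p = 0.4933

Risk-neutral probability p = (1 + 0.07 − 0.7)/(1.45 − 0.7) = 0.3700/0.7500 = 0.4933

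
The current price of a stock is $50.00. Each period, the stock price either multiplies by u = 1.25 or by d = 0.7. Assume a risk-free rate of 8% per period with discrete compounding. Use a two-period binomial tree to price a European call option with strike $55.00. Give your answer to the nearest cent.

Risk-neutral probability p = (1 + 0.08 − 0.7)/(1.25 − 0.7) = 0.3800/0.5500 = 0.6909
Terminal stock prices: S_uu = 78.12, S_ud = 43.75, S_dd = 24.5
Terminal payoffs (S − K): max(23.12, 0) = 23.12, max(-11.25, 0) = 0, max(-30.5, 0) = 0
Node u (S = 62.5): V_u = 1/1.08·[0.6909·23.1250 + 0.3091·0.0000] = 14.7938
Node d (S = 35): V_d = 1/1.08·[0.6909·0.0000 + 0.3091·0.0000] = 0.0000
Node 0 (S = 50): V_0 = 1/1.08·[0.6909·14.7938 + 0.3091·0.0000] = 9.4640

$9.46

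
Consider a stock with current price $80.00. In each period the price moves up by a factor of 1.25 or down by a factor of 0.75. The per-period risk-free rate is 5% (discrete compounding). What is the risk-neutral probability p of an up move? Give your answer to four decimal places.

p = 0.6000

Risk-neutral probability p = (1 + 0.05 − 0.75)/(1.25 − 0.75) = 0.3000/0.5000 = 0.6000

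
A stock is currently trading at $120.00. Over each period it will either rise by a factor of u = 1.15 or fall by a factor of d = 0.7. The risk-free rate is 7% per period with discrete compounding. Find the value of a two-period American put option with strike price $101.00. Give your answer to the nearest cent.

Risk-neutral probability p = (1 + 0.07 − 0.7)/(1.15 − 0.7) = 0.3700/0.4500 = 0.8222
Terminal stock prices: S_uu = 158.7, S_ud = 96.6, S_dd = 58.8
Terminal payoffs (K − S): max(-57.7, 0) = 0, max(4.4, 0) = 4.4, max(42.2, 0) = 42.2
Node u (S = 138): continuation = 1/1.07·[0.8222·0.0000 + 0.1778·4.4000] = 0.7310; exercise value = 0.0000 ≤ continuation, so V_u = 0.7310
Node d (S = 84): continuation = 1/1.07·[0.8222·4.4000 + 0.1778·42.2000] = 10.3925; exercise value = 17.0000 > continuation, so V_d = 17.0000 (exercise)
Node 0 (S = 120): continuation = 1/1.07·[0.8222·0.7310 + 0.1778·17.0000] = 3.3863; exercise value = 0.0000 ≤ continuation, so V_0 = 3.3863

$3.39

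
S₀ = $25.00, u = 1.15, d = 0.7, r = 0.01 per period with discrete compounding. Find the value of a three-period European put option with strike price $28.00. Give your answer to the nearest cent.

Risk-neutral probability p = (1 + 0.01 − 0.7)/(1.15 − 0.7) = 0.3100/0.4500 = 0.6889
Terminal stock prices: S_uuu = 38.02, S_uud = 23.14, S_udd = 14.09, S_ddd = 8.575
Terminal payoffs (K − S): max(-10.02, 0) = 0, max(4.856, 0) = 4.856, max(13.91, 0) = 13.91, max(19.43, 0) = 19.43
Node uu (S = 33.06): V_uu = 1/1.01·[0.6889·0.0000 + 0.3111·4.8563] = 1.4959
Node ud (S = 20.12): V_ud = 1/1.01·[0.6889·4.8563 + 0.3111·13.9125] = 7.5978
Node dd (S = 12.25): V_dd = 1/1.01·[0.6889·13.9125 + 0.3111·19.4250] = 15.4728
Node u (S = 28.75): V_u = 1/1.01·[0.6889·1.4959 + 0.3111·7.5978] = 3.3606
Node d (S = 17.5): V_d = 1/1.01·[0.6889·7.5978 + 0.3111·15.4728] = 9.9483
Node 0 (S = 25): V_0 = 1/1.01·[0.6889·3.3606 + 0.3111·9.9483] = 5.3566

$5.36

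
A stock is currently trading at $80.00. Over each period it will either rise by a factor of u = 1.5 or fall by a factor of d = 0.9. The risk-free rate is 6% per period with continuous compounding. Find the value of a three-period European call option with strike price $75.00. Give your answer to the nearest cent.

Risk-neutral probability p = (e^0.06 − 0.9)/(1.5 − 0.9) = 0.1618/0.6000 = 0.2697
Terminal stock prices: S_uuu = 270, S_uud = 162, S_udd = 97.2, S_ddd = 58.32
Terminal payoffs (S − K): max(195, 0) = 195, max(87, 0) = 87, max(22.2, 0) = 22.2, max(-16.68, 0) = 0
Node uu (S = 180): V_uu = e^(−0.06)·[0.2697·195.0000 + 0.7303·87.0000] = 109.3677
Node ud (S = 108): V_ud = e^(−0.06)·[0.2697·87.0000 + 0.7303·22.2000] = 37.3677
Node dd (S = 64.8): V_dd = e^(−0.06)·[0.2697·22.2000 + 0.7303·0.0000] = 5.6392
Node u (S = 120): V_u = e^(−0.06)·[0.2697·109.3677 + 0.7303·37.3677] = 53.4810
Node d (S = 72): V_d = e^(−0.06)·[0.2697·37.3677 + 0.7303·5.6392] = 13.3705
Node 0 (S = 80): V_0 = e^(−0.06)·[0.2697·53.4810 + 0.7303·13.3705] = 22.7807

$22.78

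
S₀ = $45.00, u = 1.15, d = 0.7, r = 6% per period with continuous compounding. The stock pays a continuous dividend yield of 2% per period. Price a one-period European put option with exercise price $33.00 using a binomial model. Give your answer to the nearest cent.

$0.34

Per-period risk-free factor R = e^0.06 = 1.0618; dividend-adjusted growth = e^(0.06−0.02) = 1.0408.
Risk-neutral probability p = (1.0408 − 0.7)/(1.15 − 0.7) = 0.3408/0.4500 = 0.7574
Terminal stock prices: S_u = 51.75, S_d = 31.5
Terminal payoffs (K − S): max(-18.75, 0) = 0, max(1.5, 0) = 1.5
Node 0 (S = 45): V_0 = e^(−0.06)·[0.7574·0.0000 + 0.2426·1.5000] = 0.3428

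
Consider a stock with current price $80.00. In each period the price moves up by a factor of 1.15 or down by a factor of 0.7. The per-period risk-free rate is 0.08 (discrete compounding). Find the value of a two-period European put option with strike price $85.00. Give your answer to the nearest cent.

Risk-neutral probability p = (1 + 0.08 − 0.7)/(1.15 − 0.7) = 0.3800/0.4500 = 0.8444
Terminal stock prices: S_uu = 105.8, S_ud = 64.4, S_dd = 39.2
Terminal payoffs (K − S): max(-20.8, 0) = 0, max(20.6, 0) = 20.6, max(45.8, 0) = 45.8
Node u (S = 92): V_u = 1/1.08·[0.8444·0.0000 + 0.1556·20.6000] = 2.9671
Node d (S = 56): V_d = 1/1.08·[0.8444·20.6000 + 0.1556·45.8000] = 22.7037
Node 0 (S = 80): V_0 = 1/1.08·[0.8444·2.9671 + 0.1556·22.7037] = 5.5900

$5.59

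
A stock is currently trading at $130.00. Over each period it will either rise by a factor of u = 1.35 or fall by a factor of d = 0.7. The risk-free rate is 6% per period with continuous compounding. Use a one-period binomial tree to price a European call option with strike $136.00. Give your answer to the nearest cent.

Risk-neutral probability p = (e^0.06 − 0.7)/(1.35 − 0.7) = 0.3618/0.6500 = 0.5567
Terminal stock prices: S_u = 175.5, S_d = 91
Terminal payoffs (S − K): max(39.5, 0) = 39.5, max(-45, 0) = 0
Node 0 (S = 130): V_0 = e^(−0.06)·[0.5567·39.5000 + 0.4433·0.0000] = 20.7080

$20.71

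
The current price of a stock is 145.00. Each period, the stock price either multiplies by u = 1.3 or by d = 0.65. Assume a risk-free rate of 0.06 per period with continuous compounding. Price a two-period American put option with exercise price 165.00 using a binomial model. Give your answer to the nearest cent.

33.16

Risk-neutral probability p = (e^0.06 − 0.65)/(1.3 − 0.65) = 0.4118/0.6500 = 0.6336
Terminal stock prices: S_uu = 245.1, S_ud = 122.5, S_dd = 61.26
Terminal payoffs (K − S): max(-80.05, 0) = 0, max(42.47, 0) = 42.47, max(103.7, 0) = 103.7
Node u (S = 188.5): continuation = e^(−0.06)·[0.6336·0.0000 + 0.3664·42.4750] = 14.6567; exercise value = 0.0000 ≤ continuation, so V_u = 14.6567
Node d (S = 94.25): continuation = e^(−0.06)·[0.6336·42.4750 + 0.3664·103.7375] = 61.1411; exercise value = 70.7500 > continuation, so V_d = 70.7500 (exercise)
Node 0 (S = 145): continuation = e^(−0.06)·[0.6336·14.6567 + 0.3664·70.7500] = 33.1592; exercise value = 20.0000 ≤ continuation, so V_0 = 33.1592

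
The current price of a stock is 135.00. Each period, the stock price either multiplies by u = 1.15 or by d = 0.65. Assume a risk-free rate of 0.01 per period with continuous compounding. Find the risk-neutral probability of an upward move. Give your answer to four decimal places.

Risk-neutral probability p = (e^0.01 − 0.65)/(1.15 − 0.65) = 0.3601/0.5000 = 0.7201

p = 0.7201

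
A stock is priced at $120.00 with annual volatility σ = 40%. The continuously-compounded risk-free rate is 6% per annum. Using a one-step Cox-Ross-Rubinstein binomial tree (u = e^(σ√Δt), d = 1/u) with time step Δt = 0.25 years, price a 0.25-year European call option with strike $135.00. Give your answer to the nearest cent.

CRR parameters: u = e^(σ√Δt) = e^(0.4·√0.25) = 1.2214, d = 1/u = 0.8187
Per-period rate: rΔt = 0.06·0.25 = 0.015, so R = e^0.015 = 1.0151
Risk-neutral probability p = (e^0.015 − 0.8187)/(1.2214 − 0.8187) = 0.1964/0.4027 = 0.4877
Terminal stock prices: S_u = 146.6, S_d = 98.25
Terminal payoffs (S − K): max(11.57, 0) = 11.57, max(-36.75, 0) = 0
Node 0 (S = 120): V_0 = e^(−0.015)·[0.4877·11.5683 + 0.5123·0.0000] = 5.5579

$5.56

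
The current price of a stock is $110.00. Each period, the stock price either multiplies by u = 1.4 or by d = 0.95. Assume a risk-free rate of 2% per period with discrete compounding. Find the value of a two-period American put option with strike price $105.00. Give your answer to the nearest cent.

$3.92

Risk-neutral probability p = (1 + 0.02 − 0.95)/(1.4 − 0.95) = 0.0700/0.4500 = 0.1556
Terminal stock prices: S_uu = 215.6, S_ud = 146.3, S_dd = 99.27
Terminal payoffs (K − S): max(-110.6, 0) = 0, max(-41.3, 0) = 0, max(5.725, 0) = 5.725
Node u (S = 154): continuation = 1/1.02·[0.1556·0.0000 + 0.8444·0.0000] = 0.0000; exercise value = 0.0000 ≤ continuation, so V_u = 0.0000
Node d (S = 104.5): continuation = 1/1.02·[0.1556·0.0000 + 0.8444·5.7250] = 4.7397; exercise value = 0.5000 ≤ continuation, so V_d = 4.7397
Node 0 (S = 110): continuation = 1/1.02·[0.1556·0.0000 + 0.8444·4.7397] = 3.9239; exercise value = 0.0000 ≤ continuation, so V_0 = 3.9239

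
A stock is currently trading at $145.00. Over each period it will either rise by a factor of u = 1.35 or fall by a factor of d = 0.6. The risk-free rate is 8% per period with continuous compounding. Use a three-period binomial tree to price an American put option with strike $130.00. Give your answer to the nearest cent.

Risk-neutral probability p = (e^0.08 − 0.6)/(1.35 − 0.6) = 0.4833/0.7500 = 0.6444
Terminal stock prices: S_uuu = 356.8, S_uud = 158.6, S_udd = 70.47, S_ddd = 31.32
Terminal payoffs (K − S): max(-226.8, 0) = 0, max(-28.56, 0) = 0, max(59.53, 0) = 59.53, max(98.68, 0) = 98.68
Node uu (S = 264.3): continuation = e^(−0.08)·[0.6444·0.0000 + 0.3556·0.0000] = 0.0000; exercise value = 0.0000 ≤ continuation, so V_uu = 0.0000
Node ud (S = 117.4): continuation = e^(−0.08)·[0.6444·0.0000 + 0.3556·59.5300] = 19.5423; exercise value = 12.5500 ≤ continuation, so V_ud = 19.5423
Node dd (S = 52.2): continuation = e^(−0.08)·[0.6444·59.5300 + 0.3556·98.6800] = 67.8051; exercise value = 77.8000 > continuation, so V_dd = 77.8000 (exercise)
Node u (S = 195.8): continuation = e^(−0.08)·[0.6444·0.0000 + 0.3556·19.5423] = 6.4153; exercise value = 0.0000 ≤ continuation, so V_u = 6.4153
Node d (S = 87): continuation = e^(−0.08)·[0.6444·19.5423 + 0.3556·77.8000] = 37.1644; exercise value = 43.0000 > continuation, so V_d = 43.0000 (exercise)
Node 0 (S = 145): continuation = e^(−0.08)·[0.6444·6.4153 + 0.3556·43.0000] = 17.9319; exercise value = 0.0000 ≤ continuation, so V_0 = 17.9319

$17.93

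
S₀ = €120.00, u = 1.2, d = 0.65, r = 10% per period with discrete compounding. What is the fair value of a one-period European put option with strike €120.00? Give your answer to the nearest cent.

€6.94

Risk-neutral probability p = (1 + 0.1 − 0.65)/(1.2 − 0.65) = 0.4500/0.5500 = 0.8182
Terminal stock prices: S_u = 144, S_d = 78
Terminal payoffs (K − S): max(-24, 0) = 0, max(42, 0) = 42
Node 0 (S = 120): V_0 = 1/1.1·[0.8182·0.0000 + 0.1818·42.0000] = 6.9421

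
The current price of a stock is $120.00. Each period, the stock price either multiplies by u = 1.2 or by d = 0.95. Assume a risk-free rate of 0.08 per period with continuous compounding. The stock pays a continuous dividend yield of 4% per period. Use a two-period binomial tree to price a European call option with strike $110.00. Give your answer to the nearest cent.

Per-period risk-free factor R = e^0.08 = 1.0833; dividend-adjusted growth = e^(0.08−0.04) = 1.0408.
Risk-neutral probability p = (1.0408 − 0.95)/(1.2 − 0.95) = 0.0908/0.2500 = 0.3632
Terminal stock prices: S_uu = 172.8, S_ud = 136.8, S_dd = 108.3
Terminal payoffs (S − K): max(62.8, 0) = 62.8, max(26.8, 0) = 26.8, max(-1.7, 0) = 0
Node u (S = 144): V_u = e^(−0.08)·[0.3632·62.8000 + 0.6368·26.8000] = 36.8109
Node d (S = 114): V_d = e^(−0.08)·[0.3632·26.8000 + 0.6368·0.0000] = 8.9865
Node 0 (S = 120): V_0 = e^(−0.08)·[0.3632·36.8109 + 0.6368·8.9865] = 17.6255

$17.63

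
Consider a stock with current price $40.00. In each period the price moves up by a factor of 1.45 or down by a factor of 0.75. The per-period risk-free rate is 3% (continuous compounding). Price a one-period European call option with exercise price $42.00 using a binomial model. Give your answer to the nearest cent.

$6.22

Risk-neutral probability p = (e^0.03 − 0.75)/(1.45 − 0.75) = 0.2805/0.7000 = 0.4006
Terminal stock prices: S_u = 58, S_d = 30
Terminal payoffs (S − K): max(16, 0) = 16, max(-12, 0) = 0
Node 0 (S = 40): V_0 = e^(−0.03)·[0.4006·16.0000 + 0.5994·0.0000] = 6.2209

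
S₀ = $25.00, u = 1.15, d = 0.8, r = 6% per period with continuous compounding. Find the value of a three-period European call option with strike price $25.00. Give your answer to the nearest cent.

$5.07

Risk-neutral probability p = (e^0.06 − 0.8)/(1.15 − 0.8) = 0.2618/0.3500 = 0.7481
Terminal stock prices: S_uuu = 38.02, S_uud = 26.45, S_udd = 18.4, S_ddd = 12.8
Terminal payoffs (S − K): max(13.02, 0) = 13.02, max(1.45, 0) = 1.45, max(-6.6, 0) = 0, max(-12.2, 0) = 0
Node uu (S = 33.06): V_uu = e^(−0.06)·[0.7481·13.0219 + 0.2519·1.4500] = 9.5184
Node ud (S = 23): V_ud = e^(−0.06)·[0.7481·1.4500 + 0.2519·0.0000] = 1.0216
Node dd (S = 16): V_dd = e^(−0.06)·[0.7481·0.0000 + 0.2519·0.0000] = 0.0000
Node u (S = 28.75): V_u = e^(−0.06)·[0.7481·9.5184 + 0.2519·1.0216] = 6.9484
Node d (S = 20): V_d = e^(−0.06)·[0.7481·1.0216 + 0.2519·0.0000] = 0.7197
Node 0 (S = 25): V_0 = e^(−0.06)·[0.7481·6.9484 + 0.2519·0.7197] = 5.0662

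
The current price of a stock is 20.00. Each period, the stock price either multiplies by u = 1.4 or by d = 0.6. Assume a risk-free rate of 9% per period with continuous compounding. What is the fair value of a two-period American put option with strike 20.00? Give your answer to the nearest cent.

3.43

Risk-neutral probability p = (e^0.09 − 0.6)/(1.4 − 0.6) = 0.4942/0.8000 = 0.6177
Terminal stock prices: S_uu = 39.2, S_ud = 16.8, S_dd = 7.2
Terminal payoffs (K − S): max(-19.2, 0) = 0, max(3.2, 0) = 3.2, max(12.8, 0) = 12.8
Node u (S = 28): continuation = e^(−0.09)·[0.6177·0.0000 + 0.3823·3.2000] = 1.1180; exercise value = 0.0000 ≤ continuation, so V_u = 1.1180
Node d (S = 12): continuation = e^(−0.09)·[0.6177·3.2000 + 0.3823·12.8000] = 6.2786; exercise value = 8.0000 > continuation, so V_d = 8.0000 (exercise)
Node 0 (S = 20): continuation = e^(−0.09)·[0.6177·1.1180 + 0.3823·8.0000] = 3.4262; exercise value = 0.0000 ≤ continuation, so V_0 = 3.4262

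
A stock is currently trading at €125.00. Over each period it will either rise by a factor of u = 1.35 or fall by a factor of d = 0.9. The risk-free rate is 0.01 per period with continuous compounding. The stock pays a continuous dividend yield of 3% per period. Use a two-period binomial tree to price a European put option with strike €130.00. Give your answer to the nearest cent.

Per-period risk-free factor R = e^0.01 = 1.0101; dividend-adjusted growth = e^(0.01−0.03) = 0.9802.
Risk-neutral probability p = (0.9802 − 0.9)/(1.35 − 0.9) = 0.0802/0.4500 = 0.1782
Terminal stock prices: S_uu = 227.8, S_ud = 151.9, S_dd = 101.2
Terminal payoffs (K − S): max(-97.81, 0) = 0, max(-21.88, 0) = 0, max(28.75, 0) = 28.75
Node u (S = 168.8): V_u = e^(−0.01)·[0.1782·0.0000 + 0.8218·0.0000] = 0.0000
Node d (S = 112.5): V_d = e^(−0.01)·[0.1782·0.0000 + 0.8218·28.7500] = 23.3911
Node 0 (S = 125): V_0 = e^(−0.01)·[0.1782·0.0000 + 0.8218·23.3911] = 19.0311

€19.03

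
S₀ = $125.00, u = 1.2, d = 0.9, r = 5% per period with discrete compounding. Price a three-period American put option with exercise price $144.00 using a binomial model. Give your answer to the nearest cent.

Risk-neutral probability p = (1 + 0.05 − 0.9)/(1.2 − 0.9) = 0.1500/0.3000 = 0.5000
Terminal stock prices: S_uuu = 216, S_uud = 162, S_udd = 121.5, S_ddd = 91.13
Terminal payoffs (K − S): max(-72, 0) = 0, max(-18, 0) = 0, max(22.5, 0) = 22.5, max(52.87, 0) = 52.87
Node uu (S = 180): continuation = 1/1.05·[0.5000·0.0000 + 0.5000·0.0000] = 0.0000; exercise value = 0.0000 ≤ continuation, so V_uu = 0.0000
Node ud (S = 135): continuation = 1/1.05·[0.5000·0.0000 + 0.5000·22.5000] = 10.7143; exercise value = 9.0000 ≤ continuation, so V_ud = 10.7143
Node dd (S = 101.2): continuation = 1/1.05·[0.5000·22.5000 + 0.5000·52.8750] = 35.8929; exercise value = 42.7500 > continuation, so V_dd = 42.7500 (exercise)
Node u (S = 150): continuation = 1/1.05·[0.5000·0.0000 + 0.5000·10.7143] = 5.1020; exercise value = 0.0000 ≤ continuation, so V_u = 5.1020
Node d (S = 112.5): continuation = 1/1.05·[0.5000·10.7143 + 0.5000·42.7500] = 25.4592; exercise value = 31.5000 > continuation, so V_d = 31.5000 (exercise)
Node 0 (S = 125): continuation = 1/1.05·[0.5000·5.1020 + 0.5000·31.5000] = 17.4295; exercise value = 19.0000 > continuation, so V_0 = 19.0000 (exercise)

$19.00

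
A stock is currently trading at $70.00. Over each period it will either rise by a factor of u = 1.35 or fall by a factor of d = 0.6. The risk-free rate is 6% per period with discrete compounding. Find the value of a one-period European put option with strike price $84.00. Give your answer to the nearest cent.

Risk-neutral probability p = (1 + 0.06 − 0.6)/(1.35 − 0.6) = 0.4600/0.7500 = 0.6133
Terminal stock prices: S_u = 94.5, S_d = 42
Terminal payoffs (K − S): max(-10.5, 0) = 0, max(42, 0) = 42
Node 0 (S = 70): V_0 = 1/1.06·[0.6133·0.0000 + 0.3867·42.0000] = 15.3208

$15.32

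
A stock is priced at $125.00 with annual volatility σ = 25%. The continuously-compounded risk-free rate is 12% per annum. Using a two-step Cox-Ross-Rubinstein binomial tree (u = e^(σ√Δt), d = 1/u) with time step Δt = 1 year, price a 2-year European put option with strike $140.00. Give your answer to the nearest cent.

CRR parameters: u = e^(σ√Δt) = e^(0.25·√1) = 1.2840, d = 1/u = 0.7788
Per-period rate: rΔt = 0.12·1 = 0.12, so R = e^0.12 = 1.1275
Risk-neutral probability p = (e^0.12 − 0.7788)/(1.2840 − 0.7788) = 0.3487/0.5052 = 0.6902
Terminal stock prices: S_uu = 206.1, S_ud = 125, S_dd = 75.82
Terminal payoffs (K − S): max(-66.09, 0) = 0, max(15, 0) = 15, max(64.18, 0) = 64.18
Node u (S = 160.5): V_u = e^(−0.12)·[0.6902·0.0000 + 0.3098·15.0000] = 4.1218
Node d (S = 97.35): V_d = e^(−0.12)·[0.6902·15.0000 + 0.3098·64.1837] = 26.8188
Node 0 (S = 125): V_0 = e^(−0.12)·[0.6902·4.1218 + 0.3098·26.8188] = 9.8925

$9.89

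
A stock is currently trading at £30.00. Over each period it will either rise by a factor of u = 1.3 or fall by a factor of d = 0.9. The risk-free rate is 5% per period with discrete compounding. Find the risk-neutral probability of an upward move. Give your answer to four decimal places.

p = 0.3750

Risk-neutral probability p = (1 + 0.05 − 0.9)/(1.3 − 0.9) = 0.1500/0.4000 = 0.3750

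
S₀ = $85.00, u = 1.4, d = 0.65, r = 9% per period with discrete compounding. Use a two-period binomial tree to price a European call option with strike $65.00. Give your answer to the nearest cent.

$34.47

Risk-neutral probability p = (1 + 0.09 − 0.65)/(1.4 − 0.65) = 0.4400/0.7500 = 0.5867
Terminal stock prices: S_uu = 166.6, S_ud = 77.35, S_dd = 35.91
Terminal payoffs (S − K): max(101.6, 0) = 101.6, max(12.35, 0) = 12.35, max(-29.09, 0) = 0
Node u (S = 119): V_u = 1/1.09·[0.5867·101.6000 + 0.4133·12.3500] = 59.3670
Node d (S = 55.25): V_d = 1/1.09·[0.5867·12.3500 + 0.4133·0.0000] = 6.6471
Node 0 (S = 85): V_0 = 1/1.09·[0.5867·59.3670 + 0.4133·6.6471] = 34.4735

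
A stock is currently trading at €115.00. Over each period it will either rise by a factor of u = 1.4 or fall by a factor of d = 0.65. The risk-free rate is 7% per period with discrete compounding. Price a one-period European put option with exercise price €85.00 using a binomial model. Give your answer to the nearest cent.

€4.21

Risk-neutral probability p = (1 + 0.07 − 0.65)/(1.4 − 0.65) = 0.4200/0.7500 = 0.5600
Terminal stock prices: S_u = 161, S_d = 74.75
Terminal payoffs (K − S): max(-76, 0) = 0, max(10.25, 0) = 10.25
Node 0 (S = 115): V_0 = 1/1.07·[0.5600·0.0000 + 0.4400·10.2500] = 4.2150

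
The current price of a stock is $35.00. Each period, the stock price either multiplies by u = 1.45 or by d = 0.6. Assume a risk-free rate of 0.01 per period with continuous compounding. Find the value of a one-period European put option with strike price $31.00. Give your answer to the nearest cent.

Risk-neutral probability p = (e^0.01 − 0.6)/(1.45 − 0.6) = 0.4101/0.8500 = 0.4824
Terminal stock prices: S_u = 50.75, S_d = 21
Terminal payoffs (K − S): max(-19.75, 0) = 0, max(10, 0) = 10
Node 0 (S = 35): V_0 = e^(−0.01)·[0.4824·0.0000 + 0.5176·10.0000] = 5.1244

$5.12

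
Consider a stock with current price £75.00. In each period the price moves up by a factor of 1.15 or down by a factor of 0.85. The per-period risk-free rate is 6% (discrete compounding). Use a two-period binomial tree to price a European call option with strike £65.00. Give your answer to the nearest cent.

Risk-neutral probability p = (1 + 0.06 − 0.85)/(1.15 − 0.85) = 0.2100/0.3000 = 0.7000
Terminal stock prices: S_uu = 99.19, S_ud = 73.31, S_dd = 54.19
Terminal payoffs (S − K): max(34.19, 0) = 34.19, max(8.312, 0) = 8.312, max(-10.81, 0) = 0
Node u (S = 86.25): V_u = 1/1.06·[0.7000·34.1875 + 0.3000·8.3125] = 24.9292
Node d (S = 63.75): V_d = 1/1.06·[0.7000·8.3125 + 0.3000·0.0000] = 5.4894
Node 0 (S = 75): V_0 = 1/1.06·[0.7000·24.9292 + 0.3000·5.4894] = 18.0163

£18.02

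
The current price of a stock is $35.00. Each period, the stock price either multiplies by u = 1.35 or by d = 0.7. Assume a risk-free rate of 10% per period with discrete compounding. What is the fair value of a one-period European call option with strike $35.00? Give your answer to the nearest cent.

Risk-neutral probability p = (1 + 0.1 − 0.7)/(1.35 − 0.7) = 0.4000/0.6500 = 0.6154
Terminal stock prices: S_u = 47.25, S_d = 24.5
Terminal payoffs (S − K): max(12.25, 0) = 12.25, max(-10.5, 0) = 0
Node 0 (S = 35): V_0 = 1/1.1·[0.6154·12.2500 + 0.3846·0.0000] = 6.8531

$6.85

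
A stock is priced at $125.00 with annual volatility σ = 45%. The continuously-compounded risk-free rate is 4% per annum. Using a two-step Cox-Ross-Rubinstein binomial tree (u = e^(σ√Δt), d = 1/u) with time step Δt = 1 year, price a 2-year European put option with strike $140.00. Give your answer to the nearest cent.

CRR parameters: u = e^(σ√Δt) = e^(0.45·√1) = 1.5683, d = 1/u = 0.6376
Per-period rate: rΔt = 0.04·1 = 0.04, so R = e^0.04 = 1.0408
Risk-neutral probability p = (e^0.04 − 0.6376)/(1.5683 − 0.6376) = 0.4032/0.9307 = 0.4332
Terminal stock prices: S_uu = 307.5, S_ud = 125, S_dd = 50.82
Terminal payoffs (K − S): max(-167.5, 0) = 0, max(15, 0) = 15, max(89.18, 0) = 89.18
Node u (S = 196): V_u = e^(−0.04)·[0.4332·0.0000 + 0.5668·15.0000] = 8.1685
Node d (S = 79.7): V_d = e^(−0.04)·[0.4332·15.0000 + 0.5668·89.1788] = 54.8070
Node 0 (S = 125): V_0 = e^(−0.04)·[0.4332·8.1685 + 0.5668·54.8070] = 33.2459

$33.25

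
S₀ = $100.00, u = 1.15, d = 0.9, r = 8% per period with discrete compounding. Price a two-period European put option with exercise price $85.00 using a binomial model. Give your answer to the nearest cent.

Risk-neutral probability p = (1 + 0.08 − 0.9)/(1.15 − 0.9) = 0.1800/0.2500 = 0.7200
Terminal stock prices: S_uu = 132.2, S_ud = 103.5, S_dd = 81
Terminal payoffs (K − S): max(-47.25, 0) = 0, max(-18.5, 0) = 0, max(4, 0) = 4
Node u (S = 115): V_u = 1/1.08·[0.7200·0.0000 + 0.2800·0.0000] = 0.0000
Node d (S = 90): V_d = 1/1.08·[0.7200·0.0000 + 0.2800·4.0000] = 1.0370
Node 0 (S = 100): V_0 = 1/1.08·[0.7200·0.0000 + 0.2800·1.0370] = 0.2689

$0.27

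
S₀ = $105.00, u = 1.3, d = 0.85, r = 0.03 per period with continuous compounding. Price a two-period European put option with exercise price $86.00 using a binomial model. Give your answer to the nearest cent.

Risk-neutral probability p = (e^0.03 − 0.85)/(1.3 − 0.85) = 0.1805/0.4500 = 0.4010
Terminal stock prices: S_uu = 177.5, S_ud = 116, S_dd = 75.86
Terminal payoffs (K − S): max(-91.45, 0) = 0, max(-30.02, 0) = 0, max(10.14, 0) = 10.14
Node u (S = 136.5): V_u = e^(−0.03)·[0.4010·0.0000 + 0.5990·0.0000] = 0.0000
Node d (S = 89.25): V_d = e^(−0.03)·[0.4010·0.0000 + 0.5990·10.1375] = 5.8928
Node 0 (S = 105): V_0 = e^(−0.03)·[0.4010·0.0000 + 0.5990·5.8928] = 3.4254

$3.43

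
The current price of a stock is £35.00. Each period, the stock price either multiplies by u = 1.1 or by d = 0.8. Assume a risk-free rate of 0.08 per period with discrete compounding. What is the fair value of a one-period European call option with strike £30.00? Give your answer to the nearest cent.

Risk-neutral probability p = (1 + 0.08 − 0.8)/(1.1 − 0.8) = 0.2800/0.3000 = 0.9333
Terminal stock prices: S_u = 38.5, S_d = 28
Terminal payoffs (S − K): max(8.5, 0) = 8.5, max(-2, 0) = 0
Node 0 (S = 35): V_0 = 1/1.08·[0.9333·8.5000 + 0.0667·0.0000] = 7.3457

£7.35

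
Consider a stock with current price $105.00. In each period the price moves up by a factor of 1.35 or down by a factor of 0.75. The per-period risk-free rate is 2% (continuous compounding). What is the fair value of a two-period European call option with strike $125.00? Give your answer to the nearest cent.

Risk-neutral probability p = (e^0.02 − 0.75)/(1.35 − 0.75) = 0.2702/0.6000 = 0.4503
Terminal stock prices: S_uu = 191.4, S_ud = 106.3, S_dd = 59.06
Terminal payoffs (S − K): max(66.36, 0) = 66.36, max(-18.69, 0) = 0, max(-65.94, 0) = 0
Node u (S = 141.8): V_u = e^(−0.02)·[0.4503·66.3625 + 0.5497·0.0000] = 29.2936
Node d (S = 78.75): V_d = e^(−0.02)·[0.4503·0.0000 + 0.5497·0.0000] = 0.0000
Node 0 (S = 105): V_0 = e^(−0.02)·[0.4503·29.2936 + 0.5497·0.0000] = 12.9307

$12.93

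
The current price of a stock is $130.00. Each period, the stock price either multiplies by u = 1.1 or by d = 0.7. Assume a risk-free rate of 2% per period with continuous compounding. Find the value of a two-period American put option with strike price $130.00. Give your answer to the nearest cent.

$12.21

Risk-neutral probability p = (e^0.02 − 0.7)/(1.1 − 0.7) = 0.3202/0.4000 = 0.8005
Terminal stock prices: S_uu = 157.3, S_ud = 100.1, S_dd = 63.7
Terminal payoffs (K − S): max(-27.3, 0) = 0, max(29.9, 0) = 29.9, max(66.3, 0) = 66.3
Node u (S = 143): continuation = e^(−0.02)·[0.8005·0.0000 + 0.1995·29.9000] = 5.8468; exercise value = 0.0000 ≤ continuation, so V_u = 5.8468
Node d (S = 91): continuation = e^(−0.02)·[0.8005·29.9000 + 0.1995·66.3000] = 36.4258; exercise value = 39.0000 > continuation, so V_d = 39.0000 (exercise)
Node 0 (S = 130): continuation = e^(−0.02)·[0.8005·5.8468 + 0.1995·39.0000] = 12.2140; exercise value = 0.0000 ≤ continuation, so V_0 = 12.2140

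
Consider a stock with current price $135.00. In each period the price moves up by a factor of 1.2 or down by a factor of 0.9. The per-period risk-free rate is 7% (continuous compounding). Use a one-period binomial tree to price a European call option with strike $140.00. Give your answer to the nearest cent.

Risk-neutral probability p = (e^0.07 − 0.9)/(1.2 − 0.9) = 0.1725/0.3000 = 0.5750
Terminal stock prices: S_u = 162, S_d = 121.5
Terminal payoffs (S − K): max(22, 0) = 22, max(-18.5, 0) = 0
Node 0 (S = 135): V_0 = e^(−0.07)·[0.5750·22.0000 + 0.4250·0.0000] = 11.7953

$11.80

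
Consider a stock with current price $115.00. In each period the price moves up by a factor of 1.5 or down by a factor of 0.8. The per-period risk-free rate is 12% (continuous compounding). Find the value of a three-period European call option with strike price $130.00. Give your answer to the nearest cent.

$37.21

Risk-neutral probability p = (e^0.12 − 0.8)/(1.5 − 0.8) = 0.3275/0.7000 = 0.4679
Terminal stock prices: S_uuu = 388.1, S_uud = 207, S_udd = 110.4, S_ddd = 58.88
Terminal payoffs (S − K): max(258.1, 0) = 258.1, max(77, 0) = 77, max(-19.6, 0) = 0, max(-71.12, 0) = 0
Node uu (S = 258.8): V_uu = e^(−0.12)·[0.4679·258.1250 + 0.5321·77.0000] = 143.4503
Node ud (S = 138): V_ud = e^(−0.12)·[0.4679·77.0000 + 0.5321·0.0000] = 31.9510
Node dd (S = 73.6): V_dd = e^(−0.12)·[0.4679·0.0000 + 0.5321·0.0000] = 0.0000
Node u (S = 172.5): V_u = e^(−0.12)·[0.4679·143.4503 + 0.5321·31.9510] = 74.6044
Node d (S = 92): V_d = e^(−0.12)·[0.4679·31.9510 + 0.5321·0.0000] = 13.2580
Node 0 (S = 115): V_0 = e^(−0.12)·[0.4679·74.6044 + 0.5321·13.2580] = 37.2144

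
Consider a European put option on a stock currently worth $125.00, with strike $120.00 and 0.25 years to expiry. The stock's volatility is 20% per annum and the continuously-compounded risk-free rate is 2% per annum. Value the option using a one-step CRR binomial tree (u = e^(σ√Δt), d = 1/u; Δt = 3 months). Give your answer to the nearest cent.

$3.43

CRR parameters: u = e^(σ√Δt) = e^(0.2·√0.25) = 1.1052, d = 1/u = 0.9048
Per-period rate: rΔt = 0.02·0.25 = 0.005, so R = e^0.005 = 1.0050
Risk-neutral probability p = (e^0.005 − 0.9048)/(1.1052 − 0.9048) = 0.1002/0.2003 = 0.5000
Terminal stock prices: S_u = 138.1, S_d = 113.1
Terminal payoffs (K − S): max(-18.15, 0) = 0, max(6.895, 0) = 6.895
Node 0 (S = 125): V_0 = e^(−0.005)·[0.5000·0.0000 + 0.5000·6.8953] = 3.4302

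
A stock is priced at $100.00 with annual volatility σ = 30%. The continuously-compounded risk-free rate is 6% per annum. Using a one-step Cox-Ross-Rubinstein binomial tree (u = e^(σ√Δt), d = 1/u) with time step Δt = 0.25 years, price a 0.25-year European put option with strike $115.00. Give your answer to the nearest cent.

CRR parameters: u = e^(σ√Δt) = e^(0.3·√0.25) = 1.1618, d = 1/u = 0.8607
Per-period rate: rΔt = 0.06·0.25 = 0.015, so R = e^0.015 = 1.0151
Risk-neutral probability p = (e^0.015 − 0.8607)/(1.1618 − 0.8607) = 0.1544/0.3011 = 0.5128
Terminal stock prices: S_u = 116.2, S_d = 86.07
Terminal payoffs (K − S): max(-1.183, 0) = 0, max(28.93, 0) = 28.93
Node 0 (S = 100): V_0 = e^(−0.015)·[0.5128·0.0000 + 0.4872·28.9292] = 13.8856

$13.89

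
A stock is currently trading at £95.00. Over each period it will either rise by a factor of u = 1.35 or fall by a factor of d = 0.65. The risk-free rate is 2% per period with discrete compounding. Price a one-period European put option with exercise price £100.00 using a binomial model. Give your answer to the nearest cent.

£17.68

Risk-neutral probability p = (1 + 0.02 − 0.65)/(1.35 − 0.65) = 0.3700/0.7000 = 0.5286
Terminal stock prices: S_u = 128.2, S_d = 61.75
Terminal payoffs (K − S): max(-28.25, 0) = 0, max(38.25, 0) = 38.25
Node 0 (S = 95): V_0 = 1/1.02·[0.5286·0.0000 + 0.4714·38.2500] = 17.6786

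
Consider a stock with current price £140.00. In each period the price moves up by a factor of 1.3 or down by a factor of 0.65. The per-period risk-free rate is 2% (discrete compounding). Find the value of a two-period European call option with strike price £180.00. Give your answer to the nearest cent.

Risk-neutral probability p = (1 + 0.02 − 0.65)/(1.3 − 0.65) = 0.3700/0.6500 = 0.5692
Terminal stock prices: S_uu = 236.6, S_ud = 118.3, S_dd = 59.15
Terminal payoffs (S − K): max(56.6, 0) = 56.6, max(-61.7, 0) = 0, max(-120.8, 0) = 0
Node u (S = 182): V_u = 1/1.02·[0.5692·56.6000 + 0.4308·0.0000] = 31.5867
Node d (S = 91): V_d = 1/1.02·[0.5692·0.0000 + 0.4308·0.0000] = 0.0000
Node 0 (S = 140): V_0 = 1/1.02·[0.5692·31.5867 + 0.4308·0.0000] = 17.6276

£17.63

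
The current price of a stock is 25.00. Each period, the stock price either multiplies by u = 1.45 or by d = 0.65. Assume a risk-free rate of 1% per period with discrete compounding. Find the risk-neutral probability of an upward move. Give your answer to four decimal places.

Risk-neutral probability p = (1 + 0.01 − 0.65)/(1.45 − 0.65) = 0.3600/0.8000 = 0.4500

p = 0.4500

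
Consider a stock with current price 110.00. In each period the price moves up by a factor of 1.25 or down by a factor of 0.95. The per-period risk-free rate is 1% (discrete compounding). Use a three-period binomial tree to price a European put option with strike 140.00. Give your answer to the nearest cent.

28.63

Risk-neutral probability p = (1 + 0.01 − 0.95)/(1.25 − 0.95) = 0.0600/0.3000 = 0.2000
Terminal stock prices: S_uuu = 214.8, S_uud = 163.3, S_udd = 124.1, S_ddd = 94.31
Terminal payoffs (K − S): max(-74.84, 0) = 0, max(-23.28, 0) = 0, max(15.91, 0) = 15.91, max(45.69, 0) = 45.69
Node uu (S = 171.9): V_uu = 1/1.01·[0.2000·0.0000 + 0.8000·0.0000] = 0.0000
Node ud (S = 130.6): V_ud = 1/1.01·[0.2000·0.0000 + 0.8000·15.9062] = 12.5990
Node dd (S = 99.27): V_dd = 1/1.01·[0.2000·15.9062 + 0.8000·45.6888] = 39.3389
Node u (S = 137.5): V_u = 1/1.01·[0.2000·0.0000 + 0.8000·12.5990] = 9.9794
Node d (S = 104.5): V_d = 1/1.01·[0.2000·12.5990 + 0.8000·39.3389] = 33.6543
Node 0 (S = 110): V_0 = 1/1.01·[0.2000·9.9794 + 0.8000·33.6543] = 28.6330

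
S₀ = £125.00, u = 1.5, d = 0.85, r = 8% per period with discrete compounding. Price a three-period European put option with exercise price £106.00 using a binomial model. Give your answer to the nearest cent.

£6.26

Risk-neutral probability p = (1 + 0.08 − 0.85)/(1.5 − 0.85) = 0.2300/0.6500 = 0.3538
Terminal stock prices: S_uuu = 421.9, S_uud = 239.1, S_udd = 135.5, S_ddd = 76.77
Terminal payoffs (K − S): max(-315.9, 0) = 0, max(-133.1, 0) = 0, max(-29.47, 0) = 0, max(29.23, 0) = 29.23
Node uu (S = 281.2): V_uu = 1/1.08·[0.3538·0.0000 + 0.6462·0.0000] = 0.0000
Node ud (S = 159.4): V_ud = 1/1.08·[0.3538·0.0000 + 0.6462·0.0000] = 0.0000
Node dd (S = 90.31): V_dd = 1/1.08·[0.3538·0.0000 + 0.6462·29.2344] = 17.4907
Node u (S = 187.5): V_u = 1/1.08·[0.3538·0.0000 + 0.6462·0.0000] = 0.0000
Node d (S = 106.2): V_d = 1/1.08·[0.3538·0.0000 + 0.6462·17.4907] = 10.4645
Node 0 (S = 125): V_0 = 1/1.08·[0.3538·0.0000 + 0.6462·10.4645] = 6.2608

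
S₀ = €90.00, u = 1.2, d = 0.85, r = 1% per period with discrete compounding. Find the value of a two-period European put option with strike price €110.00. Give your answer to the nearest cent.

Risk-neutral probability p = (1 + 0.01 − 0.85)/(1.2 − 0.85) = 0.1600/0.3500 = 0.4571
Terminal stock prices: S_uu = 129.6, S_ud = 91.8, S_dd = 65.02
Terminal payoffs (K − S): max(-19.6, 0) = 0, max(18.2, 0) = 18.2, max(44.98, 0) = 44.98
Node u (S = 108): V_u = 1/1.01·[0.4571·0.0000 + 0.5429·18.2000] = 9.7822
Node d (S = 76.5): V_d = 1/1.01·[0.4571·18.2000 + 0.5429·44.9750] = 32.4109
Node 0 (S = 90): V_0 = 1/1.01·[0.4571·9.7822 + 0.5429·32.4109] = 21.8479

€21.85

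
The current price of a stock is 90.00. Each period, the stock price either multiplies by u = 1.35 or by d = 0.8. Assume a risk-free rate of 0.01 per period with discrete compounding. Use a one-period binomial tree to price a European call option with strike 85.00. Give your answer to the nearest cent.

Risk-neutral probability p = (1 + 0.01 − 0.8)/(1.35 − 0.8) = 0.2100/0.5500 = 0.3818
Terminal stock prices: S_u = 121.5, S_d = 72
Terminal payoffs (S − K): max(36.5, 0) = 36.5, max(-13, 0) = 0
Node 0 (S = 90): V_0 = 1/1.01·[0.3818·36.5000 + 0.6182·0.0000] = 13.7984

13.80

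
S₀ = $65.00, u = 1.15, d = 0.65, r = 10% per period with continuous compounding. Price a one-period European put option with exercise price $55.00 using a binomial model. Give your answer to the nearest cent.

Risk-neutral probability p = (e^0.1 − 0.65)/(1.15 − 0.65) = 0.4552/0.5000 = 0.9103
Terminal stock prices: S_u = 74.75, S_d = 42.25
Terminal payoffs (K − S): max(-19.75, 0) = 0, max(12.75, 0) = 12.75
Node 0 (S = 65): V_0 = e^(−0.1)·[0.9103·0.0000 + 0.0897·12.7500] = 1.0344

$1.03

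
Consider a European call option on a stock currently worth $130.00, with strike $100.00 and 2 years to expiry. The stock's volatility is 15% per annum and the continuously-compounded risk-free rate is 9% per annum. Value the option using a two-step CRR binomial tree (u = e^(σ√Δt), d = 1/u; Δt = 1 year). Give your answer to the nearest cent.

CRR parameters: u = e^(σ√Δt) = e^(0.15·√1) = 1.1618, d = 1/u = 0.8607
Per-period rate: rΔt = 0.09·1 = 0.09, so R = e^0.09 = 1.0942
Risk-neutral probability p = (e^0.09 − 0.8607)/(1.1618 − 0.8607) = 0.2335/0.3011 = 0.7753
Terminal stock prices: S_uu = 175.5, S_ud = 130, S_dd = 96.31
Terminal payoffs (S − K): max(75.48, 0) = 75.48, max(30, 0) = 30, max(-3.694, 0) = 0
Node u (S = 151): V_u = e^(−0.09)·[0.7753·75.4816 + 0.2247·30.0000] = 59.6453
Node d (S = 111.9): V_d = e^(−0.09)·[0.7753·30.0000 + 0.2247·0.0000] = 21.2574
Node 0 (S = 130): V_0 = e^(−0.09)·[0.7753·59.6453 + 0.2247·21.2574] = 46.6287

$46.63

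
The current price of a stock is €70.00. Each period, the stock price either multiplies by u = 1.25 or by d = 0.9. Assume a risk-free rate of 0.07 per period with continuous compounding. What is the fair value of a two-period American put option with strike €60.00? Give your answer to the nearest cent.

Risk-neutral probability p = (e^0.07 − 0.9)/(1.25 − 0.9) = 0.1725/0.3500 = 0.4929
Terminal stock prices: S_uu = 109.4, S_ud = 78.75, S_dd = 56.7
Terminal payoffs (K − S): max(-49.38, 0) = 0, max(-18.75, 0) = 0, max(3.3, 0) = 3.3
Node u (S = 87.5): continuation = e^(−0.07)·[0.4929·0.0000 + 0.5071·0.0000] = 0.0000; exercise value = 0.0000 ≤ continuation, so V_u = 0.0000
Node d (S = 63): continuation = e^(−0.07)·[0.4929·0.0000 + 0.5071·3.3000] = 1.5604; exercise value = 0.0000 ≤ continuation, so V_d = 1.5604
Node 0 (S = 70): continuation = e^(−0.07)·[0.4929·0.0000 + 0.5071·1.5604] = 0.7378; exercise value = 0.0000 ≤ continuation, so V_0 = 0.7378

€0.74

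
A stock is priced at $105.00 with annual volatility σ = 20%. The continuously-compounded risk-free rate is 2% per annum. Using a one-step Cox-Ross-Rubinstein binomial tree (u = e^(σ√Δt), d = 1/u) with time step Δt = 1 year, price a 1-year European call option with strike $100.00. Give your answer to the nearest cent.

CRR parameters: u = e^(σ√Δt) = e^(0.2·√1) = 1.2214, d = 1/u = 0.8187
Per-period rate: rΔt = 0.02·1 = 0.02, so R = e^0.02 = 1.0202
Risk-neutral probability p = (e^0.02 − 0.8187)/(1.2214 − 0.8187) = 0.2015/0.4027 = 0.5003
Terminal stock prices: S_u = 128.2, S_d = 85.97
Terminal payoffs (S − K): max(28.25, 0) = 28.25, max(-14.03, 0) = 0
Node 0 (S = 105): V_0 = e^(−0.02)·[0.5003·28.2473 + 0.4997·0.0000] = 13.8532

$13.85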